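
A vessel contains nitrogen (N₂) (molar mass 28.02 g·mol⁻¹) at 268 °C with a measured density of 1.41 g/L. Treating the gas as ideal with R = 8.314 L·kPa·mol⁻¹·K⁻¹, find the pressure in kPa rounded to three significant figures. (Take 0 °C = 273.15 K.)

P ≈ 226 kPa

ρ = PM/(RT) ⇒ P = ρRT/M = (1.41 × 8.314 × 541.1) / 28.02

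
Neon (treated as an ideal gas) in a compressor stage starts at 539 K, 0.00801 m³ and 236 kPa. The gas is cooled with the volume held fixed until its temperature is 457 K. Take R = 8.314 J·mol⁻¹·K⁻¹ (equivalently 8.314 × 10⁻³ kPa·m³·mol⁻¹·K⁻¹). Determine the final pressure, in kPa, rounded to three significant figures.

P₂ ≈ 200 kPa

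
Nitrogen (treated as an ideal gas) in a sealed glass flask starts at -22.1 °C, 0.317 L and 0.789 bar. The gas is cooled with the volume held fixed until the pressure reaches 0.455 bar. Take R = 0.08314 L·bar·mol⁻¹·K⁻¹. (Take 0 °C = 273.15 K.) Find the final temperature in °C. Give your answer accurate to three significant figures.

T₂ ≈ -128 °C

Convert: T₁ = 251.0 K.
Isochoric, so P/T is constant: V₂ = V₁; T₂ = T₁·(P₂/P₁) = 144.8 K.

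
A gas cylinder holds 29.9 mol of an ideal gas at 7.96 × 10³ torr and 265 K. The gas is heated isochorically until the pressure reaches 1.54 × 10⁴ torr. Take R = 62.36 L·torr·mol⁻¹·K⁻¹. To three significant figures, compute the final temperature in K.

From PV = nRT: V₁ = nRT₁/P₁ = 62.07 L.
Isochoric, so P/T is constant: V₂ = V₁; T₂ = T₁·(P₂/P₁) = 512.7 K.

T₂ ≈ 513 K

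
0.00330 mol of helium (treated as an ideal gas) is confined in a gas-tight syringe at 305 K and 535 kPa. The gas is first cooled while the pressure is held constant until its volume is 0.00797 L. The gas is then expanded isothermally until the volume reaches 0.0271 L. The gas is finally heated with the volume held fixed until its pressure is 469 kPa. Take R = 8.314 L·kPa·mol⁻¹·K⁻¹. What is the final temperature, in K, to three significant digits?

T₄ ≈ 463 K

From PV = nRT: V₁ = nRT₁/P₁ = 0.01564 L.
Isobaric, so V/T is constant: P₂ = P₁; T₂ = T₁·(V₂/V₁) = 155.4 K.
Isothermal, so P V is constant: T₃ = T₂; P₃ = P₂·(V₂/V₃) = 157.3 kPa.
Isochoric, so P/T is constant: V₄ = V₃; T₄ = T₃·(P₄/P₃) = 463.3 K.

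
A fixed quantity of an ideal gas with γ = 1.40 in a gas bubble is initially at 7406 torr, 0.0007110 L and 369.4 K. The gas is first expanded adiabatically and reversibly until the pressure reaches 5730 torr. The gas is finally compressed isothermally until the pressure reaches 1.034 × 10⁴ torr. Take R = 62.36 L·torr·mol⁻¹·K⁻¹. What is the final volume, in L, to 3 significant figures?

V₃ ≈ 0.000473 L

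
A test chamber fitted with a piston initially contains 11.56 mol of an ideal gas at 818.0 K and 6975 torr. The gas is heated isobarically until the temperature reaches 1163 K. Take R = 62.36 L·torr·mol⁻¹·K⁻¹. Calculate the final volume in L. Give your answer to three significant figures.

From PV = nRT: V₁ = nRT₁/P₁ = 84.54 L.
Isobaric, so V/T is constant: P₂ = P₁; V₂ = V₁·(T₂/T₁) = 120.2 L.

V₂ ≈ 120 L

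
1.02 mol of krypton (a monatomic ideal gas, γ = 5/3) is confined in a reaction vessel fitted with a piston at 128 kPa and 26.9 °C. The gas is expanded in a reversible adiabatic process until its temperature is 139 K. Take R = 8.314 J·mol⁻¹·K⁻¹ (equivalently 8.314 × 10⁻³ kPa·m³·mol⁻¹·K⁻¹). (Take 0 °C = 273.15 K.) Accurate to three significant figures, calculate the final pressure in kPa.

Convert: T₁ = 300.0 K.
From PV = nRT: V₁ = nRT₁/P₁ = 0.01988 m³.
Reversible adiabatic, γ = 5/3: P₂ = P₁·(T₂/T₁)^(γ/(γ−1)) = 18.70 kPa; V₂ = V₁·(T₁/T₂)^(1/(γ−1)) = 0.06305 m³.

P₂ ≈ 18.7 kPa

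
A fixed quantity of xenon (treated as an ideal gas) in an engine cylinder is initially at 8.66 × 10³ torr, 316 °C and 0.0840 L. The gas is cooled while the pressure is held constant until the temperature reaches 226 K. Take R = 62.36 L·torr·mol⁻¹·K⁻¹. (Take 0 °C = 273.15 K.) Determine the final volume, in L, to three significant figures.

V₂ ≈ 0.0322 L

Convert: T₁ = 589.1 K.
P constant ⇒ V ∝ T: P₂ = P₁; V₂ = V₁·(T₂/T₁) = 0.03222 L.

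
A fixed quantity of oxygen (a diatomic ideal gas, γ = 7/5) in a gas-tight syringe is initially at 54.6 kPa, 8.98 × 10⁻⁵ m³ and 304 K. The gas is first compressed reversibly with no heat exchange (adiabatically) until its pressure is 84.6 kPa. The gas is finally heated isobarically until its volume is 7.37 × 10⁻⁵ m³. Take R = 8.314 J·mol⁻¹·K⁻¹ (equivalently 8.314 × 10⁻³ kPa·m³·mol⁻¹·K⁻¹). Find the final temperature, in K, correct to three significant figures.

Adiabatic (γ = 7/5), T V^(γ−1) and P V^γ constant: T₂ = T₁·(P₂/P₁)^((γ−1)/γ) = 344.5 K; V₂ = V₁·(P₁/P₂)^(1/γ) = 6.568e-05 m³.
Isobaric, so V/T is constant: P₃ = P₂; T₃ = T₂·(V₃/V₂) = 386.6 K.

T₃ ≈ 387 K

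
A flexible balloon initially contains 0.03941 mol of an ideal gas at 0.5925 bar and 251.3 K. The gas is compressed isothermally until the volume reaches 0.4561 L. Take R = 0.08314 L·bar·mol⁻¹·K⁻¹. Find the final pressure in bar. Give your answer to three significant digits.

P₂ ≈ 1.81 bar

From PV = nRT: V₁ = nRT₁/P₁ = 1.390 L.
T constant ⇒ Boyle's law P V = const: T₂ = T₁; P₂ = P₁·(V₁/V₂) = 1.805 bar.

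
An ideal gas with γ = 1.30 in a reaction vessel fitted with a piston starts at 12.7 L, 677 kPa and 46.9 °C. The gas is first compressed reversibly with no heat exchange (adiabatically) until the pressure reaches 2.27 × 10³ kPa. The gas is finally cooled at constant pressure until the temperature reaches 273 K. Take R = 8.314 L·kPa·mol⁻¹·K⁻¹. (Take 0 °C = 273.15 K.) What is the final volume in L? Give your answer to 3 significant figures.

Convert: T₁ = 320.0 K.
Adiabatic (γ = 1.30), T V^(γ−1) and P V^γ constant: T₂ = T₁·(P₂/P₁)^((γ−1)/γ) = 423.1 K; V₂ = V₁·(P₁/P₂)^(1/γ) = 5.008 L.
P constant ⇒ V ∝ T: P₃ = P₂; V₃ = V₂·(T₃/T₂) = 3.231 L.

V₃ ≈ 3.23 L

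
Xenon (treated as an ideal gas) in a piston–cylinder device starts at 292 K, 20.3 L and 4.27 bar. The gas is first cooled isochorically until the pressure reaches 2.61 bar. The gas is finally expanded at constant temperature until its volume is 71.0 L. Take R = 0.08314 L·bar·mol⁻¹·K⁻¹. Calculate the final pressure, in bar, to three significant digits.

P₃ ≈ 0.746 bar

Isochoric, so P/T is constant: V₂ = V₁; T₂ = T₁·(P₂/P₁) = 178.5 K.
Isothermal, so P V is constant: T₃ = T₂; P₃ = P₂·(V₂/V₃) = 0.7462 bar.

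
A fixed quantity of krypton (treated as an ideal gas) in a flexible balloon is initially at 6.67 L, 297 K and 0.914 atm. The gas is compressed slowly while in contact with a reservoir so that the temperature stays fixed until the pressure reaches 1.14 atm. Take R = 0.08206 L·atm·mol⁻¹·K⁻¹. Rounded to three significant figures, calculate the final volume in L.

V₂ ≈ 5.35 L

T constant ⇒ Boyle's law P V = const: T₂ = T₁; V₂ = V₁·(P₁/P₂) = 5.348 L.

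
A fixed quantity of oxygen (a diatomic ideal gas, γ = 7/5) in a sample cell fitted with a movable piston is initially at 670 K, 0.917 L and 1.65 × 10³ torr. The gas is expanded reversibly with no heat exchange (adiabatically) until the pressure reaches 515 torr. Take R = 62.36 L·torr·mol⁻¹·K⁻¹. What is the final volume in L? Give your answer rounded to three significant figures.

Adiabatic (γ = 7/5), T V^(γ−1) and P V^γ constant: T₂ = T₁·(P₂/P₁)^((γ−1)/γ) = 480.4 K; V₂ = V₁·(P₁/P₂)^(1/γ) = 2.107 L.

V₂ ≈ 2.11 L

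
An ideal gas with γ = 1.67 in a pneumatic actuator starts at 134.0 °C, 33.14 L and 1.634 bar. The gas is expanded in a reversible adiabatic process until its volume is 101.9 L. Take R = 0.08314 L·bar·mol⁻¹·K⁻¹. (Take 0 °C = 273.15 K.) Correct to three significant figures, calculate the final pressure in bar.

P₂ ≈ 0.250 bar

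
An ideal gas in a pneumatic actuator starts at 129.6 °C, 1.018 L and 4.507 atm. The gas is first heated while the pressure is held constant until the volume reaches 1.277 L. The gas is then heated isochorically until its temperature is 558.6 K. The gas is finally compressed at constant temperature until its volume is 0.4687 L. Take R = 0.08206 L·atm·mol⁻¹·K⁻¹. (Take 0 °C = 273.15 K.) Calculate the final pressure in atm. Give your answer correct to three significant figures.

P₄ ≈ 13.6 atm

Convert: T₁ = 402.8 K.
Isobaric, so V/T is constant: P₂ = P₁; T₂ = T₁·(V₂/V₁) = 505.2 K.
V constant ⇒ P ∝ T: V₃ = V₂; P₃ = P₂·(T₃/T₂) = 4.983 atm.
Isothermal, so P V is constant: T₄ = T₃; P₄ = P₃·(V₃/V₄) = 13.58 atm.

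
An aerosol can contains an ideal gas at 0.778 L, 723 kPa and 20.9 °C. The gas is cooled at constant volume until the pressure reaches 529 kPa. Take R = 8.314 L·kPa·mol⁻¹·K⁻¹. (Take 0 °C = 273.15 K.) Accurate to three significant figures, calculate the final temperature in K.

Convert: T₁ = 294.0 K.
V constant ⇒ P ∝ T: V₂ = V₁; T₂ = T₁·(P₂/P₁) = 215.1 K.

T₂ ≈ 215 K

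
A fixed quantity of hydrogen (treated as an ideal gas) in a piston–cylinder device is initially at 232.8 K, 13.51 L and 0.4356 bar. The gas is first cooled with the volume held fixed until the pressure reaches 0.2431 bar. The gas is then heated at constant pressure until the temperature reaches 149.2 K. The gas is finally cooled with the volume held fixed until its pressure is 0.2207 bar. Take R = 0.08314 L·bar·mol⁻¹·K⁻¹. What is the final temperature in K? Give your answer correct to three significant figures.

T₄ ≈ 135 K

Isochoric, so P/T is constant: V₂ = V₁; T₂ = T₁·(P₂/P₁) = 129.9 K.
Isobaric, so V/T is constant: P₃ = P₂; V₃ = V₂·(T₃/T₂) = 15.51 L.
Isochoric, so P/T is constant: V₄ = V₃; T₄ = T₃·(P₄/P₃) = 135.5 K.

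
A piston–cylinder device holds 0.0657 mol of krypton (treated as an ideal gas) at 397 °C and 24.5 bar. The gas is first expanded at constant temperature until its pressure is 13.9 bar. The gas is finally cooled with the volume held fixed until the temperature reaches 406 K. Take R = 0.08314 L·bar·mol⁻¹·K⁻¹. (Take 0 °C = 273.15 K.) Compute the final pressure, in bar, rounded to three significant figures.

Convert: T₁ = 670.1 K.
From PV = nRT: V₁ = nRT₁/P₁ = 0.1494 L.
Isothermal, so P V is constant: T₂ = T₁; V₂ = V₁·(P₁/P₂) = 0.2633 L.
Isochoric, so P/T is constant: V₃ = V₂; P₃ = P₂·(T₃/T₂) = 8.421 bar.

P₃ ≈ 8.42 bar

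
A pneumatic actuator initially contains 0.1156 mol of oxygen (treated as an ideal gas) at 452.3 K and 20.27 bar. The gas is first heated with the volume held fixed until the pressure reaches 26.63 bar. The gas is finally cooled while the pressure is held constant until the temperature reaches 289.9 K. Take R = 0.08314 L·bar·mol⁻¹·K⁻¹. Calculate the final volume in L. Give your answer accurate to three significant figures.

V₃ ≈ 0.105 L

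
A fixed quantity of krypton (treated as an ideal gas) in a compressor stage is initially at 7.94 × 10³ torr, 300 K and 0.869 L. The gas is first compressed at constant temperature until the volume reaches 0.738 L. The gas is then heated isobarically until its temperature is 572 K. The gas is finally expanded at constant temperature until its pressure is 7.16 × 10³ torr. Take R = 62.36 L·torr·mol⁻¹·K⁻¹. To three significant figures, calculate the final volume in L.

Isothermal, so P V is constant: T₂ = T₁; P₂ = P₁·(V₁/V₂) = 9349 torr.
Isobaric, so V/T is constant: P₃ = P₂; V₃ = V₂·(T₃/T₂) = 1.407 L.
Isothermal, so P V is constant: T₄ = T₃; V₄ = V₃·(P₃/P₄) = 1.837 L.

V₄ ≈ 1.84 L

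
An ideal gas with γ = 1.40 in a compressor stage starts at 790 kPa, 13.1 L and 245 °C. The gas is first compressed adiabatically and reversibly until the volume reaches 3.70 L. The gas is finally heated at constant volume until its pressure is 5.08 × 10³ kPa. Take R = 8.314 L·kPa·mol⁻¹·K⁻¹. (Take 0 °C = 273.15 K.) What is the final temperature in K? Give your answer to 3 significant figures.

T₃ ≈ 941 K

Convert: T₁ = 518.1 K.
Reversible adiabatic, γ = 1.40: T₂ = T₁·(V₁/V₂)^(γ−1) = 859.2 K; P₂ = P₁·(V₁/V₂)^γ = 4638 kPa.
Isochoric, so P/T is constant: V₃ = V₂; T₃ = T₂·(P₃/P₂) = 941.1 K.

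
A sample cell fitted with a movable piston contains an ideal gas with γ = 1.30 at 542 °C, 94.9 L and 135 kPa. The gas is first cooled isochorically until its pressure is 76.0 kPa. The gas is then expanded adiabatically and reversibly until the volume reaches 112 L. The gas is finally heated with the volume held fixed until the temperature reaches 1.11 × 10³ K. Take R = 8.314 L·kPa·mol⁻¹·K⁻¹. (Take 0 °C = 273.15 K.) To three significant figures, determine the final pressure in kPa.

Convert: T₁ = 815.1 K.
Isochoric, so P/T is constant: V₂ = V₁; T₂ = T₁·(P₂/P₁) = 458.9 K.
Reversible adiabatic, γ = 1.30: T₃ = T₂·(V₂/V₃)^(γ−1) = 436.6 K; P₃ = P₂·(V₂/V₃)^γ = 61.27 kPa.
Isochoric, so P/T is constant: V₄ = V₃; P₄ = P₃·(T₄/T₃) = 155.8 kPa.

P₄ ≈ 156 kPa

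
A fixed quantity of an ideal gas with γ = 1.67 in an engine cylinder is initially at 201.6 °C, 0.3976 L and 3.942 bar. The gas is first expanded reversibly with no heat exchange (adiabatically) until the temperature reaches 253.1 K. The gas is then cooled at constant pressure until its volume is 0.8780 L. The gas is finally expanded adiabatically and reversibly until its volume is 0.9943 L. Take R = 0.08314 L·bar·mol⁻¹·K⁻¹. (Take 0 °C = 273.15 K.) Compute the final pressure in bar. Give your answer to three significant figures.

P₄ ≈ 0.668 bar

Convert: T₁ = 474.8 K.
Adiabatic (γ = 1.67), T V^(γ−1) and P V^γ constant: P₂ = P₁·(T₂/T₁)^(γ/(γ−1)) = 0.8219 bar; V₂ = V₁·(T₁/T₂)^(1/(γ−1)) = 1.017 L.
Isobaric, so V/T is constant: P₃ = P₂; T₃ = T₂·(V₃/V₂) = 218.6 K.
Adiabatic (γ = 1.67), T V^(γ−1) and P V^γ constant: T₄ = T₃·(V₃/V₄)^(γ−1) = 201.1 K; P₄ = P₃·(V₃/V₄)^γ = 0.6677 bar.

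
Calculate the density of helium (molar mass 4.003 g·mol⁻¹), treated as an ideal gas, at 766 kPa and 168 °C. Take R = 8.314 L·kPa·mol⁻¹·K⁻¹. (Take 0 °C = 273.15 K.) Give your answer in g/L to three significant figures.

ρ = PM/(RT) = (766 × 4.003) / (8.314 × 441.1)

ρ ≈ 0.836 g/L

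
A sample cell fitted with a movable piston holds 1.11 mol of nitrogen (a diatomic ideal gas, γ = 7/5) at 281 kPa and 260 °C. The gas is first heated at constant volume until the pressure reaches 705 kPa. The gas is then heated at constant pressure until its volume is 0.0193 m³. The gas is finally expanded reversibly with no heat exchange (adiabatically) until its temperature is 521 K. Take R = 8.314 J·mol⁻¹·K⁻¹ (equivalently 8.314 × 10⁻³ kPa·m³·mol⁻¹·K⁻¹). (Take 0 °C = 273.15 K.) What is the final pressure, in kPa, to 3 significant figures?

P₄ ≈ 18.5 kPa

Convert: T₁ = 533.1 K.
From PV = nRT: V₁ = nRT₁/P₁ = 0.01751 m³.
Isochoric, so P/T is constant: V₂ = V₁; T₂ = T₁·(P₂/P₁) = 1338 K.
Isobaric, so V/T is constant: P₃ = P₂; T₃ = T₂·(V₃/V₂) = 1474 K.
Reversible adiabatic, γ = 7/5: P₄ = P₃·(T₄/T₃)^(γ/(γ−1)) = 18.49 kPa; V₄ = V₃·(T₃/T₄)^(1/(γ−1)) = 0.2600 m³.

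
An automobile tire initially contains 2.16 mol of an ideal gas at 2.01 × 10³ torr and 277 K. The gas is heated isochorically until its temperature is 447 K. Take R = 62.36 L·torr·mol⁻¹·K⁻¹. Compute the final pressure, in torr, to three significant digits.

P₂ ≈ 3.24e+03 torr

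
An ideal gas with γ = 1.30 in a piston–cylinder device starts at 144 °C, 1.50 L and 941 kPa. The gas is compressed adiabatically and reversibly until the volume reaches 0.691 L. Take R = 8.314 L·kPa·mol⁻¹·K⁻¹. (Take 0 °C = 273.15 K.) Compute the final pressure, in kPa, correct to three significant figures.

P₂ ≈ 2.58e+03 kPa

Convert: T₁ = 417.1 K.
Reversible adiabatic, γ = 1.30: T₂ = T₁·(V₁/V₂)^(γ−1) = 526.4 K; P₂ = P₁·(V₁/V₂)^γ = 2577 kPa.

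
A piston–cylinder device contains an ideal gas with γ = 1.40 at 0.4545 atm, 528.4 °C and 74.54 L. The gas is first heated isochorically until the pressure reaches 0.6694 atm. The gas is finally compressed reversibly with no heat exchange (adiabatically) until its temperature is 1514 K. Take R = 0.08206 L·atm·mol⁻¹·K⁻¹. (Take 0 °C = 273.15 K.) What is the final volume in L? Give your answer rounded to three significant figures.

V₃ ≈ 40.0 L

Convert: T₁ = 801.5 K.
Isochoric, so P/T is constant: V₂ = V₁; T₂ = T₁·(P₂/P₁) = 1181 K.
Adiabatic (γ = 1.40), T V^(γ−1) and P V^γ constant: P₃ = P₂·(T₃/T₂)^(γ/(γ−1)) = 1.599 atm; V₃ = V₂·(T₂/T₃)^(1/(γ−1)) = 40.02 L.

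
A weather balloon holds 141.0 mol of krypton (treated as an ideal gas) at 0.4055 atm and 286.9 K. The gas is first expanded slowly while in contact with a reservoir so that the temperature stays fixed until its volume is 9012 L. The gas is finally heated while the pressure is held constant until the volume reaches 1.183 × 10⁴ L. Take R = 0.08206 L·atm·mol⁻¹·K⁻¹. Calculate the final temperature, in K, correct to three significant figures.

From PV = nRT: V₁ = nRT₁/P₁ = 8186 L.
Isothermal, so P V is constant: T₂ = T₁; P₂ = P₁·(V₁/V₂) = 0.3683 atm.
Isobaric, so V/T is constant: P₃ = P₂; T₃ = T₂·(V₃/V₂) = 376.6 K.

T₃ ≈ 377 K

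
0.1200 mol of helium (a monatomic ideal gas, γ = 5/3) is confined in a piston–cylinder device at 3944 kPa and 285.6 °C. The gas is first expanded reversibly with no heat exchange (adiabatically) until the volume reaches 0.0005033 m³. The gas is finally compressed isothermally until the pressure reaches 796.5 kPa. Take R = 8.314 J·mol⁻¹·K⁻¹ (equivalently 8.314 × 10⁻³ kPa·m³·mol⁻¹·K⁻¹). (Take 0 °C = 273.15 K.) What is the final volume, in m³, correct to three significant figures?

V₃ ≈ 0.000300 m³

Convert: T₁ = 558.8 K.
From PV = nRT: V₁ = nRT₁/P₁ = 0.0001413 m³.
Reversible adiabatic, γ = 5/3: T₂ = T₁·(V₁/V₂)^(γ−1) = 239.6 K; P₂ = P₁·(V₁/V₂)^γ = 475.0 kPa.
T constant ⇒ Boyle's law P V = const: T₃ = T₂; V₃ = V₂·(P₂/P₃) = 0.0003001 m³.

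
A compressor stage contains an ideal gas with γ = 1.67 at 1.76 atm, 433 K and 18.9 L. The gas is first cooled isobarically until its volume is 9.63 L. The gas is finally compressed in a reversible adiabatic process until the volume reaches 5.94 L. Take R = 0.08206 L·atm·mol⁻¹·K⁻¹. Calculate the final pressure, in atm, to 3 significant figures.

P₃ ≈ 3.94 atm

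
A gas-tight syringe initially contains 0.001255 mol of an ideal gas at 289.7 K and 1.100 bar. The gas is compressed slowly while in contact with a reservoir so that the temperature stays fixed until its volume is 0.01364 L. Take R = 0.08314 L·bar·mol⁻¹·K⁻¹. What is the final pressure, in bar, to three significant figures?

P₂ ≈ 2.22 bar

From PV = nRT: V₁ = nRT₁/P₁ = 0.02748 L.
Isothermal, so P V is constant: T₂ = T₁; P₂ = P₁·(V₁/V₂) = 2.216 bar.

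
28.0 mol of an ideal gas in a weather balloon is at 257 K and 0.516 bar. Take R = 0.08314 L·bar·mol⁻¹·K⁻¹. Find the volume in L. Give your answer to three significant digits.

PV = nRT ⇒ V = nRT/P = (28.0 × 0.08314 × 257) / 0.516

V ≈ 1.16e+03 L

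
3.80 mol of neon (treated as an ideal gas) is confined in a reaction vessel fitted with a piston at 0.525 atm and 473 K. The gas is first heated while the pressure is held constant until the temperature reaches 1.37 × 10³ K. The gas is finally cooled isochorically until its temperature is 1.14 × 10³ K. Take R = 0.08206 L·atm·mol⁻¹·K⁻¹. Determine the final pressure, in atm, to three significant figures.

From PV = nRT: V₁ = nRT₁/P₁ = 280.9 L.
P constant ⇒ V ∝ T: P₂ = P₁; V₂ = V₁·(T₂/T₁) = 813.7 L.
V constant ⇒ P ∝ T: V₃ = V₂; P₃ = P₂·(T₃/T₂) = 0.4369 atm.

P₃ ≈ 0.437 atm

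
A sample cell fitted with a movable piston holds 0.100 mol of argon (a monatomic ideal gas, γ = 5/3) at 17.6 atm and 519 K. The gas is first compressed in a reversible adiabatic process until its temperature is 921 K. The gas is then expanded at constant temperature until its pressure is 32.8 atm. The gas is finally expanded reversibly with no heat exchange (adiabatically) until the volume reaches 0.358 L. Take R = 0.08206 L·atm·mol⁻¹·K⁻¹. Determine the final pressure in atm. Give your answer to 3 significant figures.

P₄ ≈ 15.7 atm

From PV = nRT: V₁ = nRT₁/P₁ = 0.2420 L.
Adiabatic (γ = 5/3), T V^(γ−1) and P V^γ constant: P₂ = P₁·(T₂/T₁)^(γ/(γ−1)) = 73.83 atm; V₂ = V₁·(T₁/T₂)^(1/(γ−1)) = 0.1024 L.
T constant ⇒ Boyle's law P V = const: T₃ = T₂; V₃ = V₂·(P₂/P₃) = 0.2304 L.
Adiabatic (γ = 5/3), T V^(γ−1) and P V^γ constant: T₄ = T₃·(V₃/V₄)^(γ−1) = 686.6 K; P₄ = P₃·(V₃/V₄)^γ = 15.74 atm.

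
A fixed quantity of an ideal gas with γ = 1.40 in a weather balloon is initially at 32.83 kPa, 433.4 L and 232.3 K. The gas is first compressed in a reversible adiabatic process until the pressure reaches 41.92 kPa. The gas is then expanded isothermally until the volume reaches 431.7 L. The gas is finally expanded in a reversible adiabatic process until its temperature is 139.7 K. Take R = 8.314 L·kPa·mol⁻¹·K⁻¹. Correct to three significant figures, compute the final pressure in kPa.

Adiabatic (γ = 1.40), T V^(γ−1) and P V^γ constant: T₂ = T₁·(P₂/P₁)^((γ−1)/γ) = 249.1 K; V₂ = V₁·(P₁/P₂)^(1/γ) = 364.0 L.
T constant ⇒ Boyle's law P V = const: T₃ = T₂; P₃ = P₂·(V₂/V₃) = 35.34 kPa.
Reversible adiabatic, γ = 1.40: P₄ = P₃·(T₄/T₃)^(γ/(γ−1)) = 4.668 kPa; V₄ = V₃·(T₃/T₄)^(1/(γ−1)) = 1833 L.

P₄ ≈ 4.67 kPa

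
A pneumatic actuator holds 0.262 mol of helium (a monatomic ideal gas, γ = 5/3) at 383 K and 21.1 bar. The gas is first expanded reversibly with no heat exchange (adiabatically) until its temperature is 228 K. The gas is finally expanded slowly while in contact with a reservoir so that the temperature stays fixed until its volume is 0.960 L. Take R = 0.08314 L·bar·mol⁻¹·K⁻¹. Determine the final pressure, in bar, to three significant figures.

From PV = nRT: V₁ = nRT₁/P₁ = 0.3954 L.
Adiabatic (γ = 5/3), T V^(γ−1) and P V^γ constant: P₂ = P₁·(T₂/T₁)^(γ/(γ−1)) = 5.769 bar; V₂ = V₁·(T₁/T₂)^(1/(γ−1)) = 0.8608 L.
T constant ⇒ Boyle's law P V = const: T₃ = T₂; P₃ = P₂·(V₂/V₃) = 5.173 bar.

P₃ ≈ 5.17 bar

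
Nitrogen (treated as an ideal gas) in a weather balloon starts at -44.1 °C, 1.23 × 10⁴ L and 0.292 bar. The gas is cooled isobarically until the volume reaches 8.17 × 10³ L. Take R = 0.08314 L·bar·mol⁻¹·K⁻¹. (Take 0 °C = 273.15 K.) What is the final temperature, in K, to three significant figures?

T₂ ≈ 152 K

Convert: T₁ = 229.0 K.
P constant ⇒ V ∝ T: P₂ = P₁; T₂ = T₁·(V₂/V₁) = 152.1 K.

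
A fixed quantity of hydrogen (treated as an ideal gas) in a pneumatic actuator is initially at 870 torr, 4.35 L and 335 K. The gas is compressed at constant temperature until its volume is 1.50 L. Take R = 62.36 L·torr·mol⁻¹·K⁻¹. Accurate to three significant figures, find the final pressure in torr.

Isothermal, so P V is constant: T₂ = T₁; P₂ = P₁·(V₁/V₂) = 2523 torr.

P₂ ≈ 2.52e+03 torr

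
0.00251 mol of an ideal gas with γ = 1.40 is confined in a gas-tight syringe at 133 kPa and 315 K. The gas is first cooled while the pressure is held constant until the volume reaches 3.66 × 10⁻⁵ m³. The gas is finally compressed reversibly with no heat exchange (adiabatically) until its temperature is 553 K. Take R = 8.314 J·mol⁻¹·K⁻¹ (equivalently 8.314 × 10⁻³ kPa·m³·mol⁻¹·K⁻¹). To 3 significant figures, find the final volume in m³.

V₃ ≈ 4.23e-06 m³

From PV = nRT: V₁ = nRT₁/P₁ = 4.942e-05 m³.
P constant ⇒ V ∝ T: P₂ = P₁; T₂ = T₁·(V₂/V₁) = 233.3 K.
Adiabatic (γ = 1.40), T V^(γ−1) and P V^γ constant: P₃ = P₂·(T₃/T₂)^(γ/(γ−1)) = 2728 kPa; V₃ = V₂·(T₂/T₃)^(1/(γ−1)) = 4.230e-06 m³.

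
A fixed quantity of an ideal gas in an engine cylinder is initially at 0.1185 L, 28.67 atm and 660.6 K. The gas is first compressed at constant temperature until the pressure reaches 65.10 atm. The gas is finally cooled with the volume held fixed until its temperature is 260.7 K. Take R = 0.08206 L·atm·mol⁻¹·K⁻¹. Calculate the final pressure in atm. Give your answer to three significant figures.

P₃ ≈ 25.7 atm

Isothermal, so P V is constant: T₂ = T₁; V₂ = V₁·(P₁/P₂) = 0.05219 L.
V constant ⇒ P ∝ T: V₃ = V₂; P₃ = P₂·(T₃/T₂) = 25.69 atm.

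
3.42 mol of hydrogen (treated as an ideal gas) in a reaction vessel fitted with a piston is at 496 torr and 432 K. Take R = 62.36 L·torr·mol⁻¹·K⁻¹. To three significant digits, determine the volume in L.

PV = nRT ⇒ V = nRT/P = (3.42 × 62.36 × 432) / 496

V ≈ 186 L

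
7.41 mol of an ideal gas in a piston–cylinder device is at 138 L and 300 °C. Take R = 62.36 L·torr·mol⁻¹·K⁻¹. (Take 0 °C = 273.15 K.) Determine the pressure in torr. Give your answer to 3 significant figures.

Convert: T = 573.15 K.
PV = nRT ⇒ P = nRT/V = (7.41 × 62.36 × 573.15) / 138

P ≈ 1.92e+03 torr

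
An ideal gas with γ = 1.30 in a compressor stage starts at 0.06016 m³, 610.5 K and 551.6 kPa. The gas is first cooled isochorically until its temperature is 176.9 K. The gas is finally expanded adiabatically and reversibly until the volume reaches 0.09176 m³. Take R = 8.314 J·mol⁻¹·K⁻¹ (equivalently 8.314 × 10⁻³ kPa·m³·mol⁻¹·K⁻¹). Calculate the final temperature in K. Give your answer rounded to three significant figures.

Isochoric, so P/T is constant: V₂ = V₁; P₂ = P₁·(T₂/T₁) = 159.8 kPa.
Reversible adiabatic, γ = 1.30: T₃ = T₂·(V₂/V₃)^(γ−1) = 155.9 K; P₃ = P₂·(V₂/V₃)^γ = 92.32 kPa.

T₃ ≈ 156 K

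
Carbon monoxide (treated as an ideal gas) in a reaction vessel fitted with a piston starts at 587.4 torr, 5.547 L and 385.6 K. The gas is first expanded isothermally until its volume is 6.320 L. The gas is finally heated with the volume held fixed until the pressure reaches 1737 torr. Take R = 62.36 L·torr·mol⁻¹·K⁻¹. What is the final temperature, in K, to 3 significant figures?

T₃ ≈ 1.30e+03 K

Isothermal, so P V is constant: T₂ = T₁; P₂ = P₁·(V₁/V₂) = 515.6 torr.
V constant ⇒ P ∝ T: V₃ = V₂; T₃ = T₂·(P₃/P₂) = 1299 K.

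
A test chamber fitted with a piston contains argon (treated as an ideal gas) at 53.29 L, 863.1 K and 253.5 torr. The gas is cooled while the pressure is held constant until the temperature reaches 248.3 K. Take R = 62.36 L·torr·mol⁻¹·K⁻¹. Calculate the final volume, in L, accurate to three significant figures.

V₂ ≈ 15.3 L

Isobaric, so V/T is constant: P₂ = P₁; V₂ = V₁·(T₂/T₁) = 15.33 L.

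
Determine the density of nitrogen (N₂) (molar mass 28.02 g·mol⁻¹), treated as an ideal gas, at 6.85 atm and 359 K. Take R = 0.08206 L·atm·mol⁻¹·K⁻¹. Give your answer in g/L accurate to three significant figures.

ρ ≈ 6.52 g/L

ρ = PM/(RT) = (6.85 × 28.02) / (0.08206 × 359.0)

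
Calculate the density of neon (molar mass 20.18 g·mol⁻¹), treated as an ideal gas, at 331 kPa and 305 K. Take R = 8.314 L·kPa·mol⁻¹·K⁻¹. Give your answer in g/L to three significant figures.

ρ = PM/(RT) = (331 × 20.18) / (8.314 × 305.0)

ρ ≈ 2.63 g/L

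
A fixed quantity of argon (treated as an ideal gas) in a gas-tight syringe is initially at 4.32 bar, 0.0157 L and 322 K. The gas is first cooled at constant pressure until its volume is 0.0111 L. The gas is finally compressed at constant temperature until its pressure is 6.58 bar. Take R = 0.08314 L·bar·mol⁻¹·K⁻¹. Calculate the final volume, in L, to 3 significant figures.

V₃ ≈ 0.00729 L

P constant ⇒ V ∝ T: P₂ = P₁; T₂ = T₁·(V₂/V₁) = 227.7 K.
T constant ⇒ Boyle's law P V = const: T₃ = T₂; V₃ = V₂·(P₂/P₃) = 0.007288 L.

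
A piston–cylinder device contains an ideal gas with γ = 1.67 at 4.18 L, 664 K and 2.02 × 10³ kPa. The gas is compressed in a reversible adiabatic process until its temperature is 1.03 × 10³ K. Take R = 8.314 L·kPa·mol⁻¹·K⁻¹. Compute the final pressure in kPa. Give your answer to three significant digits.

P₂ ≈ 6.03e+03 kPa

Reversible adiabatic, γ = 1.67: P₂ = P₁·(T₂/T₁)^(γ/(γ−1)) = 6034 kPa; V₂ = V₁·(T₁/T₂)^(1/(γ−1)) = 2.171 L.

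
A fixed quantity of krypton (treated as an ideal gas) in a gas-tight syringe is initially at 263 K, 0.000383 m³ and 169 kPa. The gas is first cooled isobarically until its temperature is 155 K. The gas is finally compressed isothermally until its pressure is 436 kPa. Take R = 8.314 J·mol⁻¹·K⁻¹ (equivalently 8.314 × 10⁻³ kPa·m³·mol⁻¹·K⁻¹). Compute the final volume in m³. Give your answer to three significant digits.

V₃ ≈ 8.75e-05 m³

P constant ⇒ V ∝ T: P₂ = P₁; V₂ = V₁·(T₂/T₁) = 0.0002257 m³.
T constant ⇒ Boyle's law P V = const: T₃ = T₂; V₃ = V₂·(P₂/P₃) = 8.749e-05 m³.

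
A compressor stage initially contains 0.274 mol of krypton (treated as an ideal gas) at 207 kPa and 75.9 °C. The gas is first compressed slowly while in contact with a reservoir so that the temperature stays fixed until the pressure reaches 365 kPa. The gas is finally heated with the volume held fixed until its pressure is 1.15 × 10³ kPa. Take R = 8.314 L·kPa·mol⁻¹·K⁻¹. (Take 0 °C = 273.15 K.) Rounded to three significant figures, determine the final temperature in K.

Convert: T₁ = 349.0 K.
From PV = nRT: V₁ = nRT₁/P₁ = 3.841 L.
Isothermal, so P V is constant: T₂ = T₁; V₂ = V₁·(P₁/P₂) = 2.178 L.
Isochoric, so P/T is constant: V₃ = V₂; T₃ = T₂·(P₃/P₂) = 1100 K.

T₃ ≈ 1.10e+03 K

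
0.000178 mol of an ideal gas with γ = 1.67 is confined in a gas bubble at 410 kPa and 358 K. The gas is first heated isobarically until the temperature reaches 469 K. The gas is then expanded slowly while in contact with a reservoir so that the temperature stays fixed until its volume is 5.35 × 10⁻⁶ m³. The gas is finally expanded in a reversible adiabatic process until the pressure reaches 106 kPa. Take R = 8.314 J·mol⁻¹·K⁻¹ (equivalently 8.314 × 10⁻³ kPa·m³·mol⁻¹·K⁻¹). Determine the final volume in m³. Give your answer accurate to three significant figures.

V₄ ≈ 6.04e-06 m³

From PV = nRT: V₁ = nRT₁/P₁ = 1.292e-06 m³.
P constant ⇒ V ∝ T: P₂ = P₁; V₂ = V₁·(T₂/T₁) = 1.693e-06 m³.
T constant ⇒ Boyle's law P V = const: T₃ = T₂; P₃ = P₂·(V₂/V₃) = 129.7 kPa.
Reversible adiabatic, γ = 1.67: T₄ = T₃·(P₄/P₃)^((γ−1)/γ) = 432.5 K; V₄ = V₃·(P₃/P₄)^(1/γ) = 6.038e-06 m³.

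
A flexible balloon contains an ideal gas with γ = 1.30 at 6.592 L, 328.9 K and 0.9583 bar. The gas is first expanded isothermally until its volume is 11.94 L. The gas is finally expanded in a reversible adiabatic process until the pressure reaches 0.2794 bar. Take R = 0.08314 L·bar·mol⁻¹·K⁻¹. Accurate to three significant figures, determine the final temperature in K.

T constant ⇒ Boyle's law P V = const: T₂ = T₁; P₂ = P₁·(V₁/V₂) = 0.5291 bar.
Reversible adiabatic, γ = 1.30: T₃ = T₂·(P₃/P₂)^((γ−1)/γ) = 283.8 K; V₃ = V₂·(P₂/P₃)^(1/γ) = 19.51 L.

T₃ ≈ 284 K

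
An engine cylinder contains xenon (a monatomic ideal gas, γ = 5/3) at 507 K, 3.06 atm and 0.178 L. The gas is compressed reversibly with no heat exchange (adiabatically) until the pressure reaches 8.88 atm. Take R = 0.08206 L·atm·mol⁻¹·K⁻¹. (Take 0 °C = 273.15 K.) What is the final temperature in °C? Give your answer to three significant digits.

Adiabatic (γ = 5/3), T V^(γ−1) and P V^γ constant: T₂ = T₁·(P₂/P₁)^((γ−1)/γ) = 776.4 K; V₂ = V₁·(P₁/P₂)^(1/γ) = 0.09393 L.

T₂ ≈ 503 °C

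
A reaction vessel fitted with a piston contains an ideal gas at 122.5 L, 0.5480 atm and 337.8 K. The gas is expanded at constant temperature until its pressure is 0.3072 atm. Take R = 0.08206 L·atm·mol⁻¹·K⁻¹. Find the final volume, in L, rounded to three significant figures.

T constant ⇒ Boyle's law P V = const: T₂ = T₁; V₂ = V₁·(P₁/P₂) = 218.5 L.

V₂ ≈ 219 L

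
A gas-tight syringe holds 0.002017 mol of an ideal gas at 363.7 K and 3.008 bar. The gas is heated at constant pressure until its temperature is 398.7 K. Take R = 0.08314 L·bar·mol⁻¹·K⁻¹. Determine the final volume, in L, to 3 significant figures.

V₂ ≈ 0.0222 L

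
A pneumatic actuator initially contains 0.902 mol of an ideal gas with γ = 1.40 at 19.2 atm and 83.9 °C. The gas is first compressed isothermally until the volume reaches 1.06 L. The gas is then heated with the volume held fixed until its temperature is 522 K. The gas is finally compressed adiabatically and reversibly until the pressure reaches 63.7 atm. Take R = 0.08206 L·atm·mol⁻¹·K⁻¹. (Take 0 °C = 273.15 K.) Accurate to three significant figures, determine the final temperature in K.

T₄ ≈ 612 K

Convert: T₁ = 357.0 K.
From PV = nRT: V₁ = nRT₁/P₁ = 1.376 L.
Isothermal, so P V is constant: T₂ = T₁; P₂ = P₁·(V₁/V₂) = 24.93 atm.
Isochoric, so P/T is constant: V₃ = V₂; P₃ = P₂·(T₃/T₂) = 36.45 atm.
Adiabatic (γ = 1.40), T V^(γ−1) and P V^γ constant: T₄ = T₃·(P₄/P₃)^((γ−1)/γ) = 612.3 K; V₄ = V₃·(P₃/P₄)^(1/γ) = 0.7114 L.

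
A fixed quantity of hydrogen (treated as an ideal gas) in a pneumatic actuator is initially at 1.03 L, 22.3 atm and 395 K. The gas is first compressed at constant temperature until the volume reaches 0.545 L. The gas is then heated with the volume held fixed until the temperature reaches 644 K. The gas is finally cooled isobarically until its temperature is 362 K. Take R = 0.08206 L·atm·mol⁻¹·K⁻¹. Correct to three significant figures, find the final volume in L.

V₄ ≈ 0.306 L

Isothermal, so P V is constant: T₂ = T₁; P₂ = P₁·(V₁/V₂) = 42.14 atm.
V constant ⇒ P ∝ T: V₃ = V₂; P₃ = P₂·(T₃/T₂) = 68.71 atm.
P constant ⇒ V ∝ T: P₄ = P₃; V₄ = V₃·(T₄/T₃) = 0.3064 L.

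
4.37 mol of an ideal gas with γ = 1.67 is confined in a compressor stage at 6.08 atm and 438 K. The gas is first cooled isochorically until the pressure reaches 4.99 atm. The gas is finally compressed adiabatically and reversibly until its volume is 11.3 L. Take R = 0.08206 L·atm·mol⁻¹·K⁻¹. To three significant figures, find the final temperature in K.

From PV = nRT: V₁ = nRT₁/P₁ = 25.83 L.
Isochoric, so P/T is constant: V₂ = V₁; T₂ = T₁·(P₂/P₁) = 359.5 K.
Reversible adiabatic, γ = 1.67: T₃ = T₂·(V₂/V₃)^(γ−1) = 625.6 K; P₃ = P₂·(V₂/V₃)^γ = 19.85 atm.

T₃ ≈ 626 K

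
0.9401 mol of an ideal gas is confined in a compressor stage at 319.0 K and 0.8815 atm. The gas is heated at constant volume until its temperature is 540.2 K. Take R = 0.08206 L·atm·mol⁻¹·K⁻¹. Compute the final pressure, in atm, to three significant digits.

P₂ ≈ 1.49 atm

From PV = nRT: V₁ = nRT₁/P₁ = 27.92 L.
V constant ⇒ P ∝ T: V₂ = V₁; P₂ = P₁·(T₂/T₁) = 1.493 atm.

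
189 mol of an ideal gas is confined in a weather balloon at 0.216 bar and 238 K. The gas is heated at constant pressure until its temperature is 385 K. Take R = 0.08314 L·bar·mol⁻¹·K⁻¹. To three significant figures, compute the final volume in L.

From PV = nRT: V₁ = nRT₁/P₁ = 1.731e+04 L.
P constant ⇒ V ∝ T: P₂ = P₁; V₂ = V₁·(T₂/T₁) = 2.801e+04 L.

V₂ ≈ 2.80e+04 L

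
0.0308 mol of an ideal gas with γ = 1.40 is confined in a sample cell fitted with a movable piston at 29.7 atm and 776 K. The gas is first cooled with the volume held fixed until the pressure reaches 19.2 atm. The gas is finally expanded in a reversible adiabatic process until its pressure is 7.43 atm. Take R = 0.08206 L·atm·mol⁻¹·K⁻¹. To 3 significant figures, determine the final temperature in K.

From PV = nRT: V₁ = nRT₁/P₁ = 0.06604 L.
V constant ⇒ P ∝ T: V₂ = V₁; T₂ = T₁·(P₂/P₁) = 501.7 K.
Adiabatic (γ = 1.40), T V^(γ−1) and P V^γ constant: T₃ = T₂·(P₃/P₂)^((γ−1)/γ) = 382.5 K; V₃ = V₂·(P₂/P₃)^(1/γ) = 0.1301 L.

T₃ ≈ 382 K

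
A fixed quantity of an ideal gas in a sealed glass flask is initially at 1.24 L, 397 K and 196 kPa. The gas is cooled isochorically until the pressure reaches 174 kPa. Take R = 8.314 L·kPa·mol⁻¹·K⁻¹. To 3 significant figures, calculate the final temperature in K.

V constant ⇒ P ∝ T: V₂ = V₁; T₂ = T₁·(P₂/P₁) = 352.4 K.

T₂ ≈ 352 K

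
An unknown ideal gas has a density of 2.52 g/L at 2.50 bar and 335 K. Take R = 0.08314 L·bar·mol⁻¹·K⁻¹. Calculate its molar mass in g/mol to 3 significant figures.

ρ = PM/(RT) ⇒ M = ρRT/P = (2.52 × 0.08314 × 335.0) / 2.50

M ≈ 28.1 g/mol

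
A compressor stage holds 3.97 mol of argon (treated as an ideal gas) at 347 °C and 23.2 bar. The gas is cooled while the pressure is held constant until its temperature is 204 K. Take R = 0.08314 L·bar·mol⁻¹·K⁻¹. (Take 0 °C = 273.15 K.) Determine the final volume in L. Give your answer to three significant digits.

V₂ ≈ 2.90 L

Convert: T₁ = 620.1 K.
From PV = nRT: V₁ = nRT₁/P₁ = 8.823 L.
Isobaric, so V/T is constant: P₂ = P₁; V₂ = V₁·(T₂/T₁) = 2.902 L.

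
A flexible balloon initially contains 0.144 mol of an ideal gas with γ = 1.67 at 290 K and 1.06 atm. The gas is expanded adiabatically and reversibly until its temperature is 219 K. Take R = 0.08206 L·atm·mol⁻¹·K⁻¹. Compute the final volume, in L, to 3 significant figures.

From PV = nRT: V₁ = nRT₁/P₁ = 3.233 L.
Adiabatic (γ = 1.67), T V^(γ−1) and P V^γ constant: P₂ = P₁·(T₂/T₁)^(γ/(γ−1)) = 0.5264 atm; V₂ = V₁·(T₁/T₂)^(1/(γ−1)) = 4.916 L.

V₂ ≈ 4.92 L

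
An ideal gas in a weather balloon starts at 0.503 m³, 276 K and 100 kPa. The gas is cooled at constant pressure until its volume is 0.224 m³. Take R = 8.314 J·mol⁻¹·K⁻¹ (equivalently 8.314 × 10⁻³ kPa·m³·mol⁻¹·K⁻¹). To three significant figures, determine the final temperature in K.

P constant ⇒ V ∝ T: P₂ = P₁; T₂ = T₁·(V₂/V₁) = 122.9 K.

T₂ ≈ 123 K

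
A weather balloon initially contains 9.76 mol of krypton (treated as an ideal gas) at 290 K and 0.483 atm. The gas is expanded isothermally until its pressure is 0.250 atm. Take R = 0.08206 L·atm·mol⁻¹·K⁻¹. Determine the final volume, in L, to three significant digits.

V₂ ≈ 929 L

From PV = nRT: V₁ = nRT₁/P₁ = 480.9 L.
T constant ⇒ Boyle's law P V = const: T₂ = T₁; V₂ = V₁·(P₁/P₂) = 929.1 L.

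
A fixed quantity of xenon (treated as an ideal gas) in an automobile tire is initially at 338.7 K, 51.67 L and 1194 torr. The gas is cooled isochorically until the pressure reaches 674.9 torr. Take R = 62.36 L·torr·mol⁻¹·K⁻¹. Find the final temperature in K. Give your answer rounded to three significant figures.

V constant ⇒ P ∝ T: V₂ = V₁; T₂ = T₁·(P₂/P₁) = 191.4 K.

T₂ ≈ 191 K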